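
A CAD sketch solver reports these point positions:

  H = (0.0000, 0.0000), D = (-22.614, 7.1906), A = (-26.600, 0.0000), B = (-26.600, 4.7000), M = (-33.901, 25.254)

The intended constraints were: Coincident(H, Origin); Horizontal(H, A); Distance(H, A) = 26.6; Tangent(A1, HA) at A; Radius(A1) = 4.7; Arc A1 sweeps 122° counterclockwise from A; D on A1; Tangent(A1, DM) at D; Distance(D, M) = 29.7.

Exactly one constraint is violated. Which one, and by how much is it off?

Distance(D, M) = 29.7 — off by 8.40.

H = (0.00, 0.00) ✓; H.y = 0.00, A.y = 0.00 ✓; |HA| = 26.60 ✓; ∠(BA, AH) = 90.00° ✓; |BA| = 4.700 ✓; bearing(B→D) − bearing(B→A) = 122.0° ✓; |BD| = 4.700 ✓; ∠(BD, DM) = 90.00° ✓; |DM| = 21.30 ✗.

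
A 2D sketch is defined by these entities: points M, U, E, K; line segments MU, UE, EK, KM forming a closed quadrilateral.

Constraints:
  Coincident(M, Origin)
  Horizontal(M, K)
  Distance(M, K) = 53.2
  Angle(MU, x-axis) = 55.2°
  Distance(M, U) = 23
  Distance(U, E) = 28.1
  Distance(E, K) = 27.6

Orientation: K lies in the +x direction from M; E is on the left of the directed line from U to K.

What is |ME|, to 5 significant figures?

47.498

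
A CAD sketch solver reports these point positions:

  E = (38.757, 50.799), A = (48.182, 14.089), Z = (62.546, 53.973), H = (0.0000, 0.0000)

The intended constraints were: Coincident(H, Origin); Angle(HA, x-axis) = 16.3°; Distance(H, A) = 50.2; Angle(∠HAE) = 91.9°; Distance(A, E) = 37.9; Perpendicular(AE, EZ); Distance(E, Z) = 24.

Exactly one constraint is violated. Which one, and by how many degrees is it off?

Perpendicular(AE, EZ) — off by 6.80°.

H = (0.00, 0.00) ✓; HA at 16.30° ✓; |HA| = 50.20 ✓; ∠HAE = 91.90° ✓; |AE| = 37.90 ✓; ∠(AE, EZ) = 96.80° ✗; |EZ| = 24.00 ✓.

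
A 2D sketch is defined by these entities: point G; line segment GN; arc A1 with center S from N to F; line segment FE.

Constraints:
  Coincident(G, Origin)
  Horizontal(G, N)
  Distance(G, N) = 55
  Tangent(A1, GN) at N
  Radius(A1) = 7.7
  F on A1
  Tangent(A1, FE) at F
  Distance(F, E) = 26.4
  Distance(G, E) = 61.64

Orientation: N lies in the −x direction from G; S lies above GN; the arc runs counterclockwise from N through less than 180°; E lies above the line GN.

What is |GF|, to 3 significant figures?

48.2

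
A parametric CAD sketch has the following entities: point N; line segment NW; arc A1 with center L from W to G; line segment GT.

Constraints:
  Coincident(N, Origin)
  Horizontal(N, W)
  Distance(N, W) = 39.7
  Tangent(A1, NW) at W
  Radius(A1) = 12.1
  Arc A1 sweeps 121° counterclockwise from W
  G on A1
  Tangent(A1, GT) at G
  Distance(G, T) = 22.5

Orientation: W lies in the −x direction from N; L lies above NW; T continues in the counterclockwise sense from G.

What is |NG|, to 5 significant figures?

34.586

N is at the origin; N and W share the same y with |NW| = 39.7 and W on the −x side, so W = (-39.700, 0.0000). The tangent condition forces LW to be normal to NW, so L = W + (0, 12.1) = (-39.700, 12.100). On A1, W sits at bearing -90° from L; a 121° counterclockwise sweep puts G at bearing 31°, so G = L + 12.1·(cos 31°, sin 31°) = (-29.328, 18.332). Then |NG| = |G − N| = 34.586.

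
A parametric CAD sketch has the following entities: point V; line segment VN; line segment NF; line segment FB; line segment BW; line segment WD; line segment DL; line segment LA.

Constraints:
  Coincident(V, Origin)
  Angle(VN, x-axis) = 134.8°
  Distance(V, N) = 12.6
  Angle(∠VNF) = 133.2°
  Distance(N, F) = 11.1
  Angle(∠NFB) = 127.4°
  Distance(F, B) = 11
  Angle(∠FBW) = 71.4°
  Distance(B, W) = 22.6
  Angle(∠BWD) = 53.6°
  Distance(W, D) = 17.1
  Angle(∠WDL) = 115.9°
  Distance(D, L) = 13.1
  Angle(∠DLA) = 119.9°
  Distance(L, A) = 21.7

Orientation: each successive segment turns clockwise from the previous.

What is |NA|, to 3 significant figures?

31.7

V is at the origin; VN runs at 134.8° with length 12.6, so N = (-8.88, 8.94). ∠VNF = 133.2° gives NF at 88.0° from the x-axis; with |NF| = 11.1, F = (-8.49, 20.0). ∠NFB = 127.4° gives FB at 35.4° from the x-axis; with |FB| = 11.0, B = (0.475, 26.4). ∠FBW = 71.4° gives BW at -73.2° from the x-axis; with |BW| = 22.6, W = (7.01, 4.77). ∠BWD = 53.6° gives WD at 160° from the x-axis; with |WD| = 17.1, D = (-9.10, 10.5). ∠WDL = 115.9° gives DL at 96.3° from the x-axis; with |DL| = 13.1, L = (-10.5, 23.5). ∠DLA = 119.9° gives LA at 36.2° from the x-axis; with |LA| = 21.7, A = (6.97, 36.3). Then |NA| = |A − N| = 31.7.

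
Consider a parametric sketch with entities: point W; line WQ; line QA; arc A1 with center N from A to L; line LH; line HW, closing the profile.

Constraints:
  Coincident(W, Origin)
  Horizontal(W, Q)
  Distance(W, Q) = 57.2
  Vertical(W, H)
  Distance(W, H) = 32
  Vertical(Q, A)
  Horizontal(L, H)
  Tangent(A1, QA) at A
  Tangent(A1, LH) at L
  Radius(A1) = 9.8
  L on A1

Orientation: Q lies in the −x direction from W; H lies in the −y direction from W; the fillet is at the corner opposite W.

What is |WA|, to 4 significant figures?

61.36

The virtual corner opposite W is at (-57.20, -32.00). A1 meets QA tangentially, so NA is at right angles to QA and A1 meets LH tangentially, so NL is at right angles to LH, with radius 9.8, so the center N sits 9.8 in from both sides at N = (-47.40, -22.20). That places the tangent points at A = (-57.20, -22.20) on QA and L = (-47.40, -32.00) on LH. Then |WA| = |A − W| = 61.36.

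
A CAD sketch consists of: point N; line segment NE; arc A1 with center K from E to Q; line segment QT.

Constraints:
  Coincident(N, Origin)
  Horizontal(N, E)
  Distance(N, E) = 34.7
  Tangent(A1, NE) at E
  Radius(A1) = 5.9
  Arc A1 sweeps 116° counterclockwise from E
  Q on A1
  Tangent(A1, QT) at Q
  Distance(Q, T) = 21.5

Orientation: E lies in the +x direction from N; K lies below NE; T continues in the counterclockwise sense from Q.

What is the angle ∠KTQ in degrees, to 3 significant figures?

15.3°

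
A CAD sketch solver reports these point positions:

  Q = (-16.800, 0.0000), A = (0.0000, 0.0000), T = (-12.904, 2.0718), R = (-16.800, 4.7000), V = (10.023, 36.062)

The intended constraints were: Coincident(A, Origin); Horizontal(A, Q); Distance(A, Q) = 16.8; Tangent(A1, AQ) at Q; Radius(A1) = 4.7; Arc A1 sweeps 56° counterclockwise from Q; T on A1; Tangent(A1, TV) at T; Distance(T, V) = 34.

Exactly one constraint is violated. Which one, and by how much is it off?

Distance(T, V) = 34 — off by 7.00.

A = (0.00, 0.00) ✓; A.y = 0.00, Q.y = 0.00 ✓; |AQ| = 16.80 ✓; ∠(RQ, QA) = 90.00° ✓; |RQ| = 4.700 ✓; bearing(R→T) − bearing(R→Q) = 56.00° ✓; |RT| = 4.700 ✓; ∠(RT, TV) = 90.00° ✓; |TV| = 41.00 ✗.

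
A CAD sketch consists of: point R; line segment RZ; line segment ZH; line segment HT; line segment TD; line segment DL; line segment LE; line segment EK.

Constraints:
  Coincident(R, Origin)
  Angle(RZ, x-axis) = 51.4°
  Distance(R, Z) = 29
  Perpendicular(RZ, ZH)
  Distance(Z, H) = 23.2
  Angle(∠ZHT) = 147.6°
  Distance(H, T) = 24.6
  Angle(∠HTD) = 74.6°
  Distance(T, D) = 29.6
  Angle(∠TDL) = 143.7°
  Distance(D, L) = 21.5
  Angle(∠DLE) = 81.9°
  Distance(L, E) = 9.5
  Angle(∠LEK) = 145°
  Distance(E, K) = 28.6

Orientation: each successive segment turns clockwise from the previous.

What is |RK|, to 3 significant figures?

31.8

R is at the origin; RZ runs at 51.4° with length 29.0, so Z = (18.1, 22.7). RZ is perpendicular to ZH, so ZH runs at -38.6°; with |ZH| = 23.2, H = (36.2, 8.19). ∠ZHT = 147.6° gives HT at -71.0° from the x-axis; with |HT| = 24.6, T = (44.2, -15.1). ∠HTD = 74.6° gives TD at -176° from the x-axis; with |TD| = 29.6, D = (14.7, -16.9). ∠TDL = 143.7° gives DL at 147° from the x-axis; with |DL| = 21.5, L = (-3.40, -5.31). ∠DLE = 81.9° gives LE at 49.2° from the x-axis; with |LE| = 9.5, E = (2.81, 1.88). ∠LEK = 145.0° gives EK at 14.2° from the x-axis; with |EK| = 28.6, K = (30.5, 8.89). Then |RK| = |K − R| = 31.8.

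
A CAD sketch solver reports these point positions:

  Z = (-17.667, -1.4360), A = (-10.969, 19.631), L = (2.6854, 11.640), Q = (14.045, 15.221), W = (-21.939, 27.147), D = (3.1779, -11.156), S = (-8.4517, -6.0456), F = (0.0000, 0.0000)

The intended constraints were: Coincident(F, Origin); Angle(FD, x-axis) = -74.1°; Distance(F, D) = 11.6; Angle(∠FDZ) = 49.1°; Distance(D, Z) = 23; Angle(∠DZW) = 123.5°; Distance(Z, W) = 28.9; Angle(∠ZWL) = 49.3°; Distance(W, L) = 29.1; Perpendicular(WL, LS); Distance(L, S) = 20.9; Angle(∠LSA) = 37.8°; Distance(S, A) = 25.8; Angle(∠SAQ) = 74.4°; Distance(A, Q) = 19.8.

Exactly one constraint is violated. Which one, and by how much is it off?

Distance(A, Q) = 19.8 — off by 5.60.

F = (0.00, 0.00) ✓; FD at -74.10° ✓; |FD| = 11.60 ✓; ∠FDZ = 49.10° ✓; |DZ| = 23.00 ✓; ∠DZW = 123.5° ✓; |ZW| = 28.90 ✓; ∠ZWL = 49.30° ✓; |WL| = 29.10 ✓; ∠(WL, LS) = 90.00° ✓; |LS| = 20.90 ✓; ∠LSA = 37.80° ✓; |SA| = 25.80 ✓; ∠SAQ = 74.40° ✓; |AQ| = 25.40 ✗.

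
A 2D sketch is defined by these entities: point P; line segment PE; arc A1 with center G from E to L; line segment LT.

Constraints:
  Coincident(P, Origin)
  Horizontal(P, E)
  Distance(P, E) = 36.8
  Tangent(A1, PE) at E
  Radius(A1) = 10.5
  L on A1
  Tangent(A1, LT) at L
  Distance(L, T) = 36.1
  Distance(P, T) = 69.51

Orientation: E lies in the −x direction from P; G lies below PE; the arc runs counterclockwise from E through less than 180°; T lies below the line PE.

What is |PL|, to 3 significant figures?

47.9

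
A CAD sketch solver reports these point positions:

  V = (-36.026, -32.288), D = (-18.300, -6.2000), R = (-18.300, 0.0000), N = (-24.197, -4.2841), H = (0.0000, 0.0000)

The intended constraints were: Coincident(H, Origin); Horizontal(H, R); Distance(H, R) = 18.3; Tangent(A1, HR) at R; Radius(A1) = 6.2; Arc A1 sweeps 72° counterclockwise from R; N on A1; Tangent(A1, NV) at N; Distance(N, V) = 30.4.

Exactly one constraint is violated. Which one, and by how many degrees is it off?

Tangent(A1, NV) at N — off by 4.90°.

H = (0.00, 0.00) ✓; H.y = 0.00, R.y = 0.00 ✓; |HR| = 18.30 ✓; ∠(DR, RH) = 90.00° ✓; |DR| = 6.200 ✓; bearing(D→N) − bearing(D→R) = 72.00° ✓; |DN| = 6.200 ✓; ∠(DN, NV) = 94.90° ✗; |NV| = 30.40 ✓.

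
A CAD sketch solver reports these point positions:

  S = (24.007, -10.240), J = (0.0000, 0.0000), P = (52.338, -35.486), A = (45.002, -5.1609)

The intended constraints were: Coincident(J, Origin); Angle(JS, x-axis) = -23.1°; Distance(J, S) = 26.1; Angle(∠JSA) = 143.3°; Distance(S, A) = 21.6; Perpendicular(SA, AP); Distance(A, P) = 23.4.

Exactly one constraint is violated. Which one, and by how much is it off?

Distance(A, P) = 23.4 — off by 7.80.

J = (0.00, 0.00) ✓; JS at -23.10° ✓; |JS| = 26.10 ✓; ∠JSA = 143.3° ✓; |SA| = 21.60 ✓; ∠(SA, AP) = 90.00° ✓; |AP| = 31.20 ✗.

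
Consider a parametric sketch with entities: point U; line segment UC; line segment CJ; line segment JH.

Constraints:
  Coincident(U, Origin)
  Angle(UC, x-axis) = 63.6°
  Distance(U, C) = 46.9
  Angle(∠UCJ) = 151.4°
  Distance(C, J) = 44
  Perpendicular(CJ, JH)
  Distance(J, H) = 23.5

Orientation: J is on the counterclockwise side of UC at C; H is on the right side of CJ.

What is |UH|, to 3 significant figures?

96.8

U is at the origin; UC runs at 63.6° with length 46.9, so C = 46.9·(cos 63.6°, sin 63.6°) = (20.9, 42.0). ∠UCJ = 151.4°, so CJ runs at 63.6° + (180° − 151.4°) = 92.2° from the x-axis; with |CJ| = 44.0, J = C + 44.0·(cos 92.2°, sin 92.2°) = (19.2, 86.0). CJ ⟂ JH; with |JH| = 23.5 on the right of CJ, H = J + 23.5·(0.999, 0.0384) = (42.6, 86.9). Then |UH| = |H − U| = 96.8.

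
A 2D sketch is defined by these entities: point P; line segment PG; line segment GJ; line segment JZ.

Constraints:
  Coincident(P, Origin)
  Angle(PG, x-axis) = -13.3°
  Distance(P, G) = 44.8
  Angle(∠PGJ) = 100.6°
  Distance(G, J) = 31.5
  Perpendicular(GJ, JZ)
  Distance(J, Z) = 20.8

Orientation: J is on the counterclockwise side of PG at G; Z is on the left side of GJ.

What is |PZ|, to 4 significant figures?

46.04

P is at the origin; PG runs at -13.3° with length 44.8, so G = 44.8·(cos -13.3°, sin -13.3°) = (43.60, -10.31). ∠PGJ = 100.6°, so GJ runs at -13.3° + (180° − 100.6°) = 66.10° from the x-axis; with |GJ| = 31.5, J = G + 31.5·(cos 66.10°, sin 66.10°) = (56.36, 18.49). GJ is perpendicular to JZ; with |JZ| = 20.8 on the left of GJ, Z = J + 20.8·(-0.9143, 0.4051) = (37.34, 26.92). Then |PZ| = |Z − P| = 46.04.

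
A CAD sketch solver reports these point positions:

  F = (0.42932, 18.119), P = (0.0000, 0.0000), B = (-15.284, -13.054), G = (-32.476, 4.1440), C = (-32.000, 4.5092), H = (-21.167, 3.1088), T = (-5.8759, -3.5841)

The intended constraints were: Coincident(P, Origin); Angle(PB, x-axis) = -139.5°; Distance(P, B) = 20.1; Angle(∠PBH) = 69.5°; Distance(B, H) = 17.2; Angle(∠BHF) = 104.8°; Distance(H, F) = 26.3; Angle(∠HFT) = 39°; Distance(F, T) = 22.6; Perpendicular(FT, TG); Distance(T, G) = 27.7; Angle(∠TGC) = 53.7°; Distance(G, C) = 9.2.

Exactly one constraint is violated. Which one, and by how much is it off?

Distance(G, C) = 9.2 — off by 8.60.

P = (0.00, 0.00) ✓; PB at -139.5° ✓; |PB| = 20.10 ✓; ∠PBH = 69.50° ✓; |BH| = 17.20 ✓; ∠BHF = 104.8° ✓; |HF| = 26.30 ✓; ∠HFT = 39.00° ✓; |FT| = 22.60 ✓; ∠(FT, TG) = 90.00° ✓; |TG| = 27.70 ✓; ∠TGC = 53.70° ✓; |GC| = 0.6000 ✗.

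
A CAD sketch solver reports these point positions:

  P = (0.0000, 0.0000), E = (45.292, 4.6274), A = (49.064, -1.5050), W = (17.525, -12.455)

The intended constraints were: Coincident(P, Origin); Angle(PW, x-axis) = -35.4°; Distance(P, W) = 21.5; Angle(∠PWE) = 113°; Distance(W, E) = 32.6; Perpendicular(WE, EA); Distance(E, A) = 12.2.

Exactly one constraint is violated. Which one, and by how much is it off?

Distance(E, A) = 12.2 — off by 5.00.

P = (0.00, 0.00) ✓; PW at -35.40° ✓; |PW| = 21.50 ✓; ∠PWE = 113.0° ✓; |WE| = 32.60 ✓; ∠(WE, EA) = 90.00° ✓; |EA| = 7.200 ✗.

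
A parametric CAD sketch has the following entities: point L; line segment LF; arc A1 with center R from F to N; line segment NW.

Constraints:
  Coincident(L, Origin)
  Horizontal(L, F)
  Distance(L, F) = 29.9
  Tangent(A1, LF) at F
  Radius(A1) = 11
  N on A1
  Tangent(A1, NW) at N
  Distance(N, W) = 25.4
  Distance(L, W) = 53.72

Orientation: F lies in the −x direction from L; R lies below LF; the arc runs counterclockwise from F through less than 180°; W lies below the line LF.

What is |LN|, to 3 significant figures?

42.6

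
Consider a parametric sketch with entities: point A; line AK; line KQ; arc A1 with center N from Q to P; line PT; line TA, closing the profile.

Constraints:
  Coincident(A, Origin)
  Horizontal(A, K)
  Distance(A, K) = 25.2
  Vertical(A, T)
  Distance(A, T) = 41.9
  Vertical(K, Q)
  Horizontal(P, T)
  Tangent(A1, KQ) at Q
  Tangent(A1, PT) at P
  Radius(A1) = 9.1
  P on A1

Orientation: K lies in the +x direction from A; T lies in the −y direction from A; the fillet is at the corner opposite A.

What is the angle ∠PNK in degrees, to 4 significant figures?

164.5°

A is at the origin; A and K share the same y with |AK| = 25.2 and K on the +x side, so K = (25.20, 0.000). AT is vertical with |AT| = 41.9 and T on the −y side, so T = (0.000, -41.90). The virtual corner opposite A is at (25.20, -41.90). The tangent condition forces NQ to be normal to KQ and tangency of A1 to PT means the radius NP is perpendicular to PT, with radius 9.1, so the center N sits 9.1 in from both sides at N = (16.10, -32.80). That places the tangent points at Q = (25.20, -32.80) on KQ and P = (16.10, -41.90) on PT. Then cos ∠PNK = NP·NK / (|NP||NK|), giving 164.5°.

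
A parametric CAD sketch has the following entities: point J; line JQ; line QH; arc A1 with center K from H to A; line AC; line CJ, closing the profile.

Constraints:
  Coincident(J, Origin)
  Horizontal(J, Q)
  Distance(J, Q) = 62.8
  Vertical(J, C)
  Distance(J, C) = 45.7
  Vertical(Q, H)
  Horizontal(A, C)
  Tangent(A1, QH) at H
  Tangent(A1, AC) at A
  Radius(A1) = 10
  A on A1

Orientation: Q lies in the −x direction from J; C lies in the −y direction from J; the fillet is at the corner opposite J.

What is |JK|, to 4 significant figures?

63.74

J and C share the same x with |JC| = 45.7 and C on the −y side, so C = (0.000, -45.70). The virtual corner opposite J is at (-62.80, -45.70). The tangent condition forces KH to be normal to QH and since A1 is tangent to AC there, KA ⟂ AC, with radius 10.0, so the center K sits 10.0 in from both sides at K = (-52.80, -35.70). Then |JK| = |K − J| = 63.74.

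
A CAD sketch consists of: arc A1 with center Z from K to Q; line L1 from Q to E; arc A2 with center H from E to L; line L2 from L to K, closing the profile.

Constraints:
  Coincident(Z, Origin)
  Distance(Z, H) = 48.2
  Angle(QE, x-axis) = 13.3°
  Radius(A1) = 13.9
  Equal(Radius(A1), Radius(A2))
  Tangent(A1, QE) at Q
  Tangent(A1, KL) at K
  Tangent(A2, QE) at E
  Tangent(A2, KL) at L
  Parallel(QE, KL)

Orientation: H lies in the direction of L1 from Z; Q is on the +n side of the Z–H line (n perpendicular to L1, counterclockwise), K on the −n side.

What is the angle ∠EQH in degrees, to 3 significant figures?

16.1°

The slot axis is L1's direction at 13.3°, so u = (cos 13.3°, sin 13.3°) = (0.973, 0.230) and n = (−sin 13.3°, cos 13.3°) = (-0.230, 0.973). Z is at the origin and H lies 48.2 along u from Z, so H = 48.2·u = (46.9, 11.1). Tangency of A1 to both parallel lines with radius 13.9 puts Q and K at Z ± 13.9·n: Q = (-3.20, 13.5), K = (3.20, -13.5). Equal radii place E and L the same way about H: E = H + 13.9·n = (43.7, 24.6), L = H − 13.9·n = (50.1, -2.44). Then cos ∠EQH = QE·QH / (|QE||QH|), giving 16.1°.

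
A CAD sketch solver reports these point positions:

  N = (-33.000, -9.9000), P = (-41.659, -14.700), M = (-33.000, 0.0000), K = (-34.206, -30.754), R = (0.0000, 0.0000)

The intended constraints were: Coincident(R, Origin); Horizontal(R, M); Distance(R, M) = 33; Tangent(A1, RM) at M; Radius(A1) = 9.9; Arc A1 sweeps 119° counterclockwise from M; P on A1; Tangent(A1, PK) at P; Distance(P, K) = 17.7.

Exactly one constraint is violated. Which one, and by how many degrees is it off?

Tangent(A1, PK) at P — off by 4.10°.

R = (0.00, 0.00) ✓; R.y = 0.00, M.y = 0.00 ✓; |RM| = 33.00 ✓; ∠(NM, MR) = 90.00° ✓; |NM| = 9.900 ✓; bearing(N→P) − bearing(N→M) = 119.0° ✓; |NP| = 9.900 ✓; ∠(NP, PK) = 94.10° ✗; |PK| = 17.70 ✓.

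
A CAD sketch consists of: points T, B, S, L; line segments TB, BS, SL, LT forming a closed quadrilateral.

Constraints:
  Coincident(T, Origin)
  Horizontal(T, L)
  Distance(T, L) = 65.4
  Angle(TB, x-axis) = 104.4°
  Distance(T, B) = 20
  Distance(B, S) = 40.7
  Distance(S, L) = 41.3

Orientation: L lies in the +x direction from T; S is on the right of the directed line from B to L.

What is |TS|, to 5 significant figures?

26.256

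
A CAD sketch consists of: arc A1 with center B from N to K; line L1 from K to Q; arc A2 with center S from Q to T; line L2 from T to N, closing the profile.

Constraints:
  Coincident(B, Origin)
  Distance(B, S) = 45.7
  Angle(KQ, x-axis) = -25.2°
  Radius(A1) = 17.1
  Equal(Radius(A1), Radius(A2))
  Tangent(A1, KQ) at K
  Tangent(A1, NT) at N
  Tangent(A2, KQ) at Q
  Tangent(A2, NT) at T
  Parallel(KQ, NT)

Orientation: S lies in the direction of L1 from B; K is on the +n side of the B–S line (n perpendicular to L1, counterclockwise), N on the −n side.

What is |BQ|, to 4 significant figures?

48.79

Tangency of A1 to both parallel lines with radius 17.1 puts K and N at B ± 17.1·n: K = (7.281, 15.47), N = (-7.281, -15.47). Equal radii place Q and T the same way about S: Q = S + 17.1·n = (48.63, -3.986), T = S − 17.1·n = (34.07, -34.93). Then |BQ| = |Q − B| = 48.79.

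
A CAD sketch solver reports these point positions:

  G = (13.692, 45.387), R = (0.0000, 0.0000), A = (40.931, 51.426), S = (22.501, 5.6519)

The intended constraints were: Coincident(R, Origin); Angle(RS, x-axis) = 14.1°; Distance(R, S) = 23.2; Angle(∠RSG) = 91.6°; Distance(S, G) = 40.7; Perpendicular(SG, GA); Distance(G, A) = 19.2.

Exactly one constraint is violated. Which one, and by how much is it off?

Distance(G, A) = 19.2 — off by 8.70.

R = (0.00, 0.00) ✓; RS at 14.10° ✓; |RS| = 23.20 ✓; ∠RSG = 91.60° ✓; |SG| = 40.70 ✓; ∠(SG, GA) = 90.00° ✓; |GA| = 27.90 ✗.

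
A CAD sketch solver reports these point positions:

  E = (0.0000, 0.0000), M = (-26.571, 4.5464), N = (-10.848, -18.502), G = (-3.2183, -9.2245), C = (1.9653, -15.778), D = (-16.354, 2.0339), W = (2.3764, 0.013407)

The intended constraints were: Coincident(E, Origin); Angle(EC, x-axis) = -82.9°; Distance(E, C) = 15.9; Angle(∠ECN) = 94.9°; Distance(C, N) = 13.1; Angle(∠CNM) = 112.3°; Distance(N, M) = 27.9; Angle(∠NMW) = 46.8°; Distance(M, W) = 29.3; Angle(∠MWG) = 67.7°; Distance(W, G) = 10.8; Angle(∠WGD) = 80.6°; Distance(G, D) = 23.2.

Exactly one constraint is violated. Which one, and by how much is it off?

Distance(G, D) = 23.2 — off by 5.90.

E = (0.00, 0.00) ✓; EC at -82.90° ✓; |EC| = 15.90 ✓; ∠ECN = 94.90° ✓; |CN| = 13.10 ✓; ∠CNM = 112.3° ✓; |NM| = 27.90 ✓; ∠NMW = 46.80° ✓; |MW| = 29.30 ✓; ∠MWG = 67.70° ✓; |WG| = 10.80 ✓; ∠WGD = 80.60° ✓; |GD| = 17.30 ✗.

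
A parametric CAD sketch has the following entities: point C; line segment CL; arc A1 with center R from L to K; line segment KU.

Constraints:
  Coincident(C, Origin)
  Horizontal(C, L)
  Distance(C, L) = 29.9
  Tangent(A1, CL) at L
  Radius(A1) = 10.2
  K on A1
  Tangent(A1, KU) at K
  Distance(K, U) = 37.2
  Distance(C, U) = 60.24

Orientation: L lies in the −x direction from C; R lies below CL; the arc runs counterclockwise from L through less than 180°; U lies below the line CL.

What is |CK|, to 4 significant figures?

41.60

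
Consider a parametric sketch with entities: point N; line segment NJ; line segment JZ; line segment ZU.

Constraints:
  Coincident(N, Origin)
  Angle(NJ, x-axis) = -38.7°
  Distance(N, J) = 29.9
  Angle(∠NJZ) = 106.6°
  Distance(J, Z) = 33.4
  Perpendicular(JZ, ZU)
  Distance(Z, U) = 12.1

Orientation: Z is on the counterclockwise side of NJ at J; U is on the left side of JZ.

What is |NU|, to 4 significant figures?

45.09

N is at the origin; NJ runs at -38.7° with length 29.9, so J = 29.9·(cos -38.7°, sin -38.7°) = (23.33, -18.69). ∠NJZ = 106.6°, so JZ runs at -38.7° + (180° − 106.6°) = 34.70° from the x-axis; with |JZ| = 33.4, Z = J + 33.4·(cos 34.70°, sin 34.70°) = (50.79, 0.3192). The perpendicularity gives ZU at right angles to JZ; with |ZU| = 12.1 on the left of JZ, U = Z + 12.1·(-0.5693, 0.8221) = (43.91, 10.27). Then |NU| = |U − N| = 45.09.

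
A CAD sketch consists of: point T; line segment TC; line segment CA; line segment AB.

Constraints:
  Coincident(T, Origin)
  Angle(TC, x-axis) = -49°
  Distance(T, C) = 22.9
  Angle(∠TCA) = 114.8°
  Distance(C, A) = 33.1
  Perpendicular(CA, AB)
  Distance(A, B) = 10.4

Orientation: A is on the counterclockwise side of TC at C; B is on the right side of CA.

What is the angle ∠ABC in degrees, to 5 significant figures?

72.557°

T is at the origin; TC runs at -49.0° with length 22.9, so C = 22.9·(cos -49.0°, sin -49.0°) = (15.024, -17.283). ∠TCA = 114.8°, so CA runs at -49.0° + (180° − 114.8°) = 16.200° from the x-axis; with |CA| = 33.1, A = C + 33.1·(cos 16.200°, sin 16.200°) = (46.809, -8.0482). CA ⟂ AB; with |AB| = 10.4 on the right of CA, B = A + 10.4·(0.27899, -0.96029) = (49.711, -18.035). Then cos ∠ABC = BA·BC / (|BA||BC|), giving 72.557°.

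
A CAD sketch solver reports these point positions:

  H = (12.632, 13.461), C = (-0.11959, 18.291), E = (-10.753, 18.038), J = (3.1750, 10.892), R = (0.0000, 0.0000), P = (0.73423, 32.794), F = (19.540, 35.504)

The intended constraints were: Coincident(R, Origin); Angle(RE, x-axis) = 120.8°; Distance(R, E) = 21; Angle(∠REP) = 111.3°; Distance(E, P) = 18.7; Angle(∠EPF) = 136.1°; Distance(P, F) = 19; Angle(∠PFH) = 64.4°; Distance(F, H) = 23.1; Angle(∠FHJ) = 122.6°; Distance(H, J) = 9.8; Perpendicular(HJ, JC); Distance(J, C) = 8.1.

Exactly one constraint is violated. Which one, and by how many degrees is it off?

Perpendicular(HJ, JC) — off by 8.80°.

R = (0.00, 0.00) ✓; RE at 120.8° ✓; |RE| = 21.00 ✓; ∠REP = 111.3° ✓; |EP| = 18.70 ✓; ∠EPF = 136.1° ✓; |PF| = 19.00 ✓; ∠PFH = 64.40° ✓; |FH| = 23.10 ✓; ∠FHJ = 122.6° ✓; |HJ| = 9.800 ✓; ∠(HJ, JC) = 81.20° ✗; |JC| = 8.099 ✓.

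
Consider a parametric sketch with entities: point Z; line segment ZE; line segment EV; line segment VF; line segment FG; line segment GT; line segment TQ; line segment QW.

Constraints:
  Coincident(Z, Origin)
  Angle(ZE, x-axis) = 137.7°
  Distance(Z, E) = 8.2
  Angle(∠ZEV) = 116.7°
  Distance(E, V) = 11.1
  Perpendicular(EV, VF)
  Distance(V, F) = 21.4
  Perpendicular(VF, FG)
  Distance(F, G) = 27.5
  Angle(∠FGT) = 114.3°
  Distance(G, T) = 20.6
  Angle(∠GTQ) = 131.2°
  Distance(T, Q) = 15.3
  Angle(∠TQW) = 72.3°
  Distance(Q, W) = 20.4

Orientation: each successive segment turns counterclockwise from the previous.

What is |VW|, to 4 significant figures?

14.72

∠GTQ = 131.2° gives TQ at 135.5° from the x-axis; with |TQ| = 15.3, Q = (7.188, 22.71). ∠TQW = 72.3° gives QW at -116.8° from the x-axis; with |QW| = 20.4, W = (-2.010, 4.498). Then |VW| = |W − V| = 14.72.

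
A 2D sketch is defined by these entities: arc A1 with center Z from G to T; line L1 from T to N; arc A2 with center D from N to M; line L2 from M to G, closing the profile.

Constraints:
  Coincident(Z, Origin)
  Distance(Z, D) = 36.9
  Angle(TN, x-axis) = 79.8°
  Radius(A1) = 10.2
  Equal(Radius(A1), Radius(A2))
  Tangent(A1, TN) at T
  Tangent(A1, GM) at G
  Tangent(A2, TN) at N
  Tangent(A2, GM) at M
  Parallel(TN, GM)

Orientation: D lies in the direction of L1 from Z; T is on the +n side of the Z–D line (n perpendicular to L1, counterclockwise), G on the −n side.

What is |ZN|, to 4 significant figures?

38.28

Tangency of A1 to both parallel lines with radius 10.2 puts T and G at Z ± 10.2·n: T = (-10.04, 1.806), G = (10.04, -1.806). Equal radii place N and M the same way about D: N = D + 10.2·n = (-3.504, 38.12), M = D − 10.2·n = (16.57, 34.51). Then |ZN| = |N − Z| = 38.28.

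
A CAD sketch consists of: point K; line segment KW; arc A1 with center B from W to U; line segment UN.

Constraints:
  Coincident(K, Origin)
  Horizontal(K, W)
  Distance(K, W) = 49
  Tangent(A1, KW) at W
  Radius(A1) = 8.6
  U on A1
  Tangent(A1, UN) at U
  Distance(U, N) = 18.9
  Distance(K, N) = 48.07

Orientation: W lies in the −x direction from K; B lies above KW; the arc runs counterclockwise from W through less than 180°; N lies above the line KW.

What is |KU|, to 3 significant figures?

41.2

Checks: |BU| = 8.600 ✓; ∠(BU, UN) = 90.00° ✓; |UN| = 18.90 ✓; |KN| = 48.07 ✓.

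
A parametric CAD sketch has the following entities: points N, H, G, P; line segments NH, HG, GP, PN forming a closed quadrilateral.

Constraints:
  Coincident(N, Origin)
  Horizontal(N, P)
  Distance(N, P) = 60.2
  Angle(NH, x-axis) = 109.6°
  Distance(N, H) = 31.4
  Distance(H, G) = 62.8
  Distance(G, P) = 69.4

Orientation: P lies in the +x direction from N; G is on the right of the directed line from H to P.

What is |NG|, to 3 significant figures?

32.5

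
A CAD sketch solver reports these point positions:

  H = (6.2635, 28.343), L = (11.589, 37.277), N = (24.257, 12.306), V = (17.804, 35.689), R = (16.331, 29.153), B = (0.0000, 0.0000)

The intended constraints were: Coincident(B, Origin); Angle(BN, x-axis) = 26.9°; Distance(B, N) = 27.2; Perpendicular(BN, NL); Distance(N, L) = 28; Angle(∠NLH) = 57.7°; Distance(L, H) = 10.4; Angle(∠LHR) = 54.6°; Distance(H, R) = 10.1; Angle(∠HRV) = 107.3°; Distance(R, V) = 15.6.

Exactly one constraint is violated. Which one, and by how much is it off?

Distance(R, V) = 15.6 — off by 8.90.

B = (0.00, 0.00) ✓; BN at 26.90° ✓; |BN| = 27.20 ✓; ∠(BN, NL) = 90.00° ✓; |NL| = 28.00 ✓; ∠NLH = 57.70° ✓; |LH| = 10.40 ✓; ∠LHR = 54.60° ✓; |HR| = 10.10 ✓; ∠HRV = 107.3° ✓; |RV| = 6.700 ✗.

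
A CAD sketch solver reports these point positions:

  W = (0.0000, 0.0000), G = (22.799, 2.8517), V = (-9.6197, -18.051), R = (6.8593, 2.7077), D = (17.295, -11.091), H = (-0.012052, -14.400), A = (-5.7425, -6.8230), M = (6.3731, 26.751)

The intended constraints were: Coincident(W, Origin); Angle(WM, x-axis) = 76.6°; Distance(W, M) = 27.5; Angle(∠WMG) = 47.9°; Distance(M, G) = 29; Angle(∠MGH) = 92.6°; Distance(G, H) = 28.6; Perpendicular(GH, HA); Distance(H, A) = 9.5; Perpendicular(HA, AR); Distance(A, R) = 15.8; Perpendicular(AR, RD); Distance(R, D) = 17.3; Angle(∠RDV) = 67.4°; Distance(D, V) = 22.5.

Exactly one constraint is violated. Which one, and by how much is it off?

Distance(D, V) = 22.5 — off by 5.30.

W = (0.00, 0.00) ✓; WM at 76.60° ✓; |WM| = 27.50 ✓; ∠WMG = 47.90° ✓; |MG| = 29.00 ✓; ∠MGH = 92.60° ✓; |GH| = 28.60 ✓; ∠(GH, HA) = 90.00° ✓; |HA| = 9.500 ✓; ∠(HA, AR) = 90.00° ✓; |AR| = 15.80 ✓; ∠(AR, RD) = 90.00° ✓; |RD| = 17.30 ✓; ∠RDV = 67.40° ✓; |DV| = 27.80 ✗.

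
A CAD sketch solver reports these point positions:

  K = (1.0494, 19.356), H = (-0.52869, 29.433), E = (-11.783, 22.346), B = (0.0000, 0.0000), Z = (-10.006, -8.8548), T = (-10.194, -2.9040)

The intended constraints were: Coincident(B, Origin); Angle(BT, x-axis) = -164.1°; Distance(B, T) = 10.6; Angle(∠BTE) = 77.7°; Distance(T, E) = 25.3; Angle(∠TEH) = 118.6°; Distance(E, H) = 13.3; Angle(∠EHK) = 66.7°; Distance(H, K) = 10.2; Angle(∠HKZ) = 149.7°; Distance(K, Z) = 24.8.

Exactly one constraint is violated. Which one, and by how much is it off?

Distance(K, Z) = 24.8 — off by 5.50.

B = (0.00, 0.00) ✓; BT at -164.1° ✓; |BT| = 10.60 ✓; ∠BTE = 77.70° ✓; |TE| = 25.30 ✓; ∠TEH = 118.6° ✓; |EH| = 13.30 ✓; ∠EHK = 66.70° ✓; |HK| = 10.20 ✓; ∠HKZ = 149.7° ✓; |KZ| = 30.30 ✗.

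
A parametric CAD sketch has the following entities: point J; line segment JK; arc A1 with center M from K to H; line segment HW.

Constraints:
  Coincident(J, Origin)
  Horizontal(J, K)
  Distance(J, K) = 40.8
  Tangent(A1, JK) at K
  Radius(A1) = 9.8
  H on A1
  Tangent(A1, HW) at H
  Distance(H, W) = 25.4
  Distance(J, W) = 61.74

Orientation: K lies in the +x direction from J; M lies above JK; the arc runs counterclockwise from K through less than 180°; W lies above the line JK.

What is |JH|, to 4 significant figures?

51.53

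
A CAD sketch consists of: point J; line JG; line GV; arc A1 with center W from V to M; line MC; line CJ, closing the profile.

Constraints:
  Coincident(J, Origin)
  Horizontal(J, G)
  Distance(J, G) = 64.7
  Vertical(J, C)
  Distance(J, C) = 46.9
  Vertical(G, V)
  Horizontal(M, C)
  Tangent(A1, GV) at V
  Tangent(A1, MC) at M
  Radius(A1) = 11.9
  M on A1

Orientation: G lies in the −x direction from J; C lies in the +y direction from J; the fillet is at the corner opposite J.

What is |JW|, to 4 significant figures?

63.35

J is at the origin; J and G share the same y with |JG| = 64.7 and G on the −x side, so G = (-64.70, 0.000). J and C share the same x with |JC| = 46.9 and C on the +y side, so C = (0.000, 46.90). The virtual corner opposite J is at (-64.70, 46.90). Since A1 is tangent to GV there, WV ⟂ GV and A1 meets MC tangentially, so WM is at right angles to MC, with radius 11.9, so the center W sits 11.9 in from both sides at W = (-52.80, 35.00). Then |JW| = |W − J| = 63.35.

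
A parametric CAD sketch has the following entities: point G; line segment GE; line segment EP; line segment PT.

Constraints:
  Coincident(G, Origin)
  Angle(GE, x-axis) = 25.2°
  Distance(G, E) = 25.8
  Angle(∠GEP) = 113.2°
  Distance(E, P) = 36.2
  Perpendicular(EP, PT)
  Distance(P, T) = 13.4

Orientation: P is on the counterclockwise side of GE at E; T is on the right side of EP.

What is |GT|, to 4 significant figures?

59.39

G is at the origin; GE runs at 25.2° with length 25.8, so E = 25.8·(cos 25.2°, sin 25.2°) = (23.34, 10.99). ∠GEP = 113.2°, so EP runs at 25.2° + (180° − 113.2°) = 92.00° from the x-axis; with |EP| = 36.2, P = E + 36.2·(cos 92.00°, sin 92.00°) = (22.08, 47.16). EP is perpendicular to PT; with |PT| = 13.4 on the right of EP, T = P + 13.4·(0.9994, 0.03490) = (35.47, 47.63). Then |GT| = |T − G| = 59.39.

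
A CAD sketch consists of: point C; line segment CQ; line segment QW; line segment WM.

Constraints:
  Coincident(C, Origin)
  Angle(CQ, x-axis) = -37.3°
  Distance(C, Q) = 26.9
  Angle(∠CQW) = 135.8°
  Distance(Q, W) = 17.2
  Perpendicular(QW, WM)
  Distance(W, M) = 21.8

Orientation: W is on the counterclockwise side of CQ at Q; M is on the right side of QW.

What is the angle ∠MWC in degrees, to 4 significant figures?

117.2°

∠CQW = 135.8°, so QW runs at -37.3° + (180° − 135.8°) = 6.900° from the x-axis; with |QW| = 17.2, W = Q + 17.2·(cos 6.900°, sin 6.900°) = (38.47, -14.23). QW ⟂ WM; with |WM| = 21.8 on the right of QW, M = W + 21.8·(0.1201, -0.9928) = (41.09, -35.88). Then cos ∠MWC = WM·WC / (|WM||WC|), giving 117.2°.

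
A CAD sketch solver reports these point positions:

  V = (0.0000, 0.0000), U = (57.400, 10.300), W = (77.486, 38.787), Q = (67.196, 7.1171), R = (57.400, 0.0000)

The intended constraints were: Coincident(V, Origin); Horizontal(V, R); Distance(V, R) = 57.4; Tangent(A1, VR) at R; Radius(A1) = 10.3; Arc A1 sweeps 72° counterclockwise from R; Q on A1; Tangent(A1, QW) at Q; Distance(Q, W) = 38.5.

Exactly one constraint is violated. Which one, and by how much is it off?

Distance(Q, W) = 38.5 — off by 5.20.

V = (0.00, 0.00) ✓; V.y = 0.00, R.y = 0.00 ✓; |VR| = 57.40 ✓; ∠(UR, RV) = 90.00° ✓; |UR| = 10.30 ✓; bearing(U→Q) − bearing(U→R) = 72.00° ✓; |UQ| = 10.30 ✓; ∠(UQ, QW) = 90.00° ✓; |QW| = 33.30 ✗.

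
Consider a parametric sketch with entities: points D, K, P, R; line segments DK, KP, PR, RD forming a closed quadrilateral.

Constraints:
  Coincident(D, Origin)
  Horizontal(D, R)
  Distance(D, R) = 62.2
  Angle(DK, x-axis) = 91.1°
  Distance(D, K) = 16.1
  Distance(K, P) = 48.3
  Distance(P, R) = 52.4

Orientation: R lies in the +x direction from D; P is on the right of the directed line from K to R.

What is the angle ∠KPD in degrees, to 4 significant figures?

10.03°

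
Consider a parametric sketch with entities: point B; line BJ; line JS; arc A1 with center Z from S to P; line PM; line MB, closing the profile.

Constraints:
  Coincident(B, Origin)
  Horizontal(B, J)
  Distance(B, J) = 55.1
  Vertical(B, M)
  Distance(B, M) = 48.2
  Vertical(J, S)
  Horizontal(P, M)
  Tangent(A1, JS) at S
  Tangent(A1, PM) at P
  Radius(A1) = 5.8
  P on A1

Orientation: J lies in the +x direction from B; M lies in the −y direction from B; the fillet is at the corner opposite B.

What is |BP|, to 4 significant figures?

68.95

B is at the origin; B and J share the same y with |BJ| = 55.1 and J on the +x side, so J = (55.10, 0.000). BM is vertical with |BM| = 48.2 and M on the −y side, so M = (0.000, -48.20). The virtual corner opposite B is at (55.10, -48.20). The tangent condition forces ZS to be normal to JS and since A1 is tangent to PM there, ZP ⟂ PM, with radius 5.8, so the center Z sits 5.8 in from both sides at Z = (49.30, -42.40). That places the tangent points at S = (55.10, -42.40) on JS and P = (49.30, -48.20) on PM. Then |BP| = |P − B| = 68.95.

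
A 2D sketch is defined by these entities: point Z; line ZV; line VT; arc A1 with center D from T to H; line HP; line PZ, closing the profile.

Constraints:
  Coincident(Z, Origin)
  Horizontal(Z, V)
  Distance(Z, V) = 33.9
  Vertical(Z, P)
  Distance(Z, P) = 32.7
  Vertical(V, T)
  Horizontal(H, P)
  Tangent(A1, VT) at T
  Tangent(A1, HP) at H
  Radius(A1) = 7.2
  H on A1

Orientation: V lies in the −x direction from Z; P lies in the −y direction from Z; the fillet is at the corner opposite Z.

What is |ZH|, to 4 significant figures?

42.22

Z is at the origin; ZV is horizontal with |ZV| = 33.9 and V on the −x side, so V = (-33.90, 0.000). ZP is vertical with |ZP| = 32.7 and P on the −y side, so P = (0.000, -32.70). The virtual corner opposite Z is at (-33.90, -32.70). A1 meets VT tangentially, so DT is at right angles to VT and A1 meets HP tangentially, so DH is at right angles to HP, with radius 7.2, so the center D sits 7.2 in from both sides at D = (-26.70, -25.50). That places the tangent points at T = (-33.90, -25.50) on VT and H = (-26.70, -32.70) on HP. Then |ZH| = |H − Z| = 42.22.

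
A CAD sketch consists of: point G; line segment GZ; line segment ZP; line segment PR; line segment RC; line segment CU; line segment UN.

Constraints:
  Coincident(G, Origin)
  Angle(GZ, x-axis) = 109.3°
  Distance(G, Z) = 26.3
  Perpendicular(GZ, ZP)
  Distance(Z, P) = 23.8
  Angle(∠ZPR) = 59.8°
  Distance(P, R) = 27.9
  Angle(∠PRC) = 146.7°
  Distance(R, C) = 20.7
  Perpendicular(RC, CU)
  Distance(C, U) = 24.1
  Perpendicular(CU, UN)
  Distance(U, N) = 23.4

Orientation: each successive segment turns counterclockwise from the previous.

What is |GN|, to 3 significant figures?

25.0

RC ⟂ CU, so CU runs at 82.8°; with |CU| = 24.1, U = (13.6, 20.2). The perpendicularity gives UN at right angles to CU, so UN runs at 173°; with |UN| = 23.4, N = (-9.60, 23.1). Then |GN| = |N − G| = 25.0.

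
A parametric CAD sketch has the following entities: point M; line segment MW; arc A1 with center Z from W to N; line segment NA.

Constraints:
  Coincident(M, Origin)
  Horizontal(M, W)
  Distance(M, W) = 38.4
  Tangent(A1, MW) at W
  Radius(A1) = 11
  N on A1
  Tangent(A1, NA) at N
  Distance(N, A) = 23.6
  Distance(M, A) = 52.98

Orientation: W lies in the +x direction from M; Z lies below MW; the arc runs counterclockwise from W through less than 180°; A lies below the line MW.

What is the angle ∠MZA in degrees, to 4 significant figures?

104.9°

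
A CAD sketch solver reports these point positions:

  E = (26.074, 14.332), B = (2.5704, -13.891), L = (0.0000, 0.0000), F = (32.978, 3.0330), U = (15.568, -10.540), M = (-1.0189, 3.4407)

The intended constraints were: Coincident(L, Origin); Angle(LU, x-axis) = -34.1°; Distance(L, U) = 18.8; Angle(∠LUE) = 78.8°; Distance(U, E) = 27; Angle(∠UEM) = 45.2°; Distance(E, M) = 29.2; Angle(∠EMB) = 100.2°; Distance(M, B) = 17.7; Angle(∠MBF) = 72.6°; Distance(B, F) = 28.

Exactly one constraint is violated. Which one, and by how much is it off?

Distance(B, F) = 28 — off by 6.80.

L = (0.00, 0.00) ✓; LU at -34.10° ✓; |LU| = 18.80 ✓; ∠LUE = 78.80° ✓; |UE| = 27.00 ✓; ∠UEM = 45.20° ✓; |EM| = 29.20 ✓; ∠EMB = 100.2° ✓; |MB| = 17.70 ✓; ∠MBF = 72.60° ✓; |BF| = 34.80 ✗.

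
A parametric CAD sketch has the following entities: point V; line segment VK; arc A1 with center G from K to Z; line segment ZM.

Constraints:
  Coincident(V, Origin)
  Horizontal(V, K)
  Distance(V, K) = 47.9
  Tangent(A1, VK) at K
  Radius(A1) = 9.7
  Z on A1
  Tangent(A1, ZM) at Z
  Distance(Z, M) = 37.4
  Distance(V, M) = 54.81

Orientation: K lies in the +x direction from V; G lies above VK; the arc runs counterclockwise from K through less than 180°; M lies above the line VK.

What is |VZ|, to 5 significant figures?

57.619

Checks: |GZ| = 9.700 ✓; ∠(GZ, ZM) = 90.00° ✓; |ZM| = 37.40 ✓; |VM| = 54.81 ✓.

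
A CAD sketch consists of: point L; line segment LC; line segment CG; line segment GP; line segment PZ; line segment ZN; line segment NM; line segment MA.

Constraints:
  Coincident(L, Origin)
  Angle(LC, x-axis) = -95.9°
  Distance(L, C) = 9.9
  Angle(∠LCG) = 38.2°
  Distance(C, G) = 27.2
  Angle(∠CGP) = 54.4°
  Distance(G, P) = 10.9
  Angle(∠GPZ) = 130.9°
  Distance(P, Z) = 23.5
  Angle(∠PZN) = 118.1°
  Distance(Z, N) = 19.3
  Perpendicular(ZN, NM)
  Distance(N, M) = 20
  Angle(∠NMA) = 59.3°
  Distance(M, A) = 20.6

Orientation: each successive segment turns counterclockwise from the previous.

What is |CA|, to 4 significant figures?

6.355

L is at the origin; LC runs at -95.9° with length 9.9, so C = (-1.018, -9.848). ∠LCG = 38.2° gives CG at 45.90° from the x-axis; with |CG| = 27.2, G = (17.91, 9.685). ∠CGP = 54.4° gives GP at 171.5° from the x-axis; with |GP| = 10.9, P = (7.131, 11.30). ∠GPZ = 130.9° gives PZ at -139.4° from the x-axis; with |PZ| = 23.5, Z = (-10.71, -3.997). ∠PZN = 118.1° gives ZN at -77.50° from the x-axis; with |ZN| = 19.3, N = (-6.535, -22.84). ZN ⟂ NM, so NM runs at 12.50°; with |NM| = 20.0, M = (12.99, -18.51). ∠NMA = 59.3° gives MA at 133.2° from the x-axis; with |MA| = 20.6, A = (-1.110, -3.494). Then |CA| = |A − C| = 6.355.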